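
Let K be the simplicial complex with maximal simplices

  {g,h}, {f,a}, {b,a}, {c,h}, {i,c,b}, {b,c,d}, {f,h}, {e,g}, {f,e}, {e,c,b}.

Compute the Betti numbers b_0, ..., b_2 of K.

b_0 = 1, b_1 = 3, b_2 = 0.

Order the vertices as a < b < c < d < e < f < g < h < i. Listing each simplex with vertices in this order, K has dimension 2 with simplices:

  0-simplices (9): a, b, c, d, e, f, g, h, i
  1-simplices (14): ab, af, bc, bd, be, bi, cd, ce, ch, ci, ef, eg, fh, gh
  2-simplices (3): bcd, bce, bci

giving chain groups C_0 ≅ Z^9, C_1 ≅ Z^14, C_2 ≅ Z^3.

∂_1: C_1 → C_0 maps an edge to its endpoints' difference, ∂[p,q] = q − p. For instance
  ∂eg = g − e.
The resulting 9×14 matrix has rank 8, and its Smith normal form has invariant factors (1,1,1,1,1,1,1,1).

∂_2: C_2 → C_1 acts by ∂[p,q,r] = [q,r] − [p,r] + [p,q]. For instance
  ∂bce = ce − be + bc,
  ∂bcd = cd − bd + bc.
The resulting 14×3 matrix has rank 3, and its Smith normal form has invariant factors (1,1,1).

Computing H_k = (kernel of ∂_k) / (image of ∂_{k+1}):

  H_0: rank C_0 − rank ∂_1 = 9 − 8 = 1, and the invariant factors of ∂_1 are all 1, so H_0 ≅ Z.
  H_1: rank ker ∂_1 − rank ∂_2 = (14 − 8) − 3 = 3, and the invariant factors of ∂_2 are all 1, so H_1 ≅ Z^3.
  H_2: rank ker ∂_2 − rank ∂_3 = (3 − 3) − 0 = 0, and there is no ∂_3, so H_2 ≅ 0.

As a check, the Euler characteristic is 9 − 14 + 3 = -2, which agrees with 1 − 3 + 0 = -2.

Hence the Betti numbers are b_0 = 1, b_1 = 3, b_2 = 0.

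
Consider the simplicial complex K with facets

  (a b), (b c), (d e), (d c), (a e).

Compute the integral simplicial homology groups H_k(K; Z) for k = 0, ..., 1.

Take the total order a < b < c < d < e on the vertex set. Then K (dimension 1) consists of the simplices:

  0-simplices (5): a, b, c, d, e
  1-simplices (5): ab, ae, bc, cd, de

so the chain groups are C_0 ≅ Z^5, C_1 ≅ Z^5.

Boundary ∂_1: C_1 → C_0 is given by ∂[p,q] = [q] − [p]. For instance
  ∂de = e − d.
The 5×5 boundary matrix has rank 4 and Smith normal form diag(1,1,1,1).

Now H_k = ker ∂_k / im ∂_{k+1}, so:

  H_0: rank C_0 − rank ∂_1 = 5 − 4 = 1, and the invariant factors of ∂_1 are all 1, so H_0 ≅ Z.
  H_1: rank ker ∂_1 − rank ∂_2 = (5 − 4) − 0 = 1, and there is no ∂_2, so H_1 ≅ Z.

As a check, the Euler characteristic is 5 − 5 = 0, which agrees with 1 − 1 = 0.

H_0 ≅ Z,  H_1 ≅ Z.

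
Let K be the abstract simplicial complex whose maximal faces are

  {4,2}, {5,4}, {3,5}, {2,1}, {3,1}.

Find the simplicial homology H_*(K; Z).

Order the vertices as 1 < 2 < 3 < 4 < 5. Listing each simplex with vertices in this order, K has dimension 1 with simplices:

  0-simplices (5): [1], [2], [3], [4], [5]
  1-simplices (5): [1,2], [1,3], [2,4], [3,5], [4,5]

Hence C_0 ≅ Z^5, C_1 ≅ Z^5.

The boundary map ∂_1: C_1 → C_0 maps an edge to its endpoints' difference, ∂[p,q] = q − p.
The resulting 5×5 matrix has rank 4, and its Smith normal form has invariant factors (1,1,1,1).

Now H_k = ker ∂_k / im ∂_{k+1}, so:

  H_0: rank C_0 − rank ∂_1 = 5 − 4 = 1, and the invariant factors of ∂_1 are all 1, so H_0 ≅ Z.
  H_1: rank ker ∂_1 − rank ∂_2 = (5 − 4) − 0 = 1, and there is no ∂_2, so H_1 ≅ Z.

(K is a triangulation of the circle S^1.)

H_0 = Z,  H_1 = Z.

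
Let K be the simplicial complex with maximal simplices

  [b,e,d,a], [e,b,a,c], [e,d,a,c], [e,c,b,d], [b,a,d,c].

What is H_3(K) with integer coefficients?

Fix the vertex order a < b < c < d < e and write every simplex with vertices in increasing order. Then dim K = 3 and the simplices of K are:

  0-simplices (5): a, b, c, d, e
  1-simplices (10): ab, ac, ad, ae, bc, bd, be, cd, ce, de
  2-simplices (10): abc, abd, abe, acd, ace, ade, bcd, bce, bde, cde
  3-simplices (5): abcd, abce, abde, acde, bcde

giving chain groups C_0 ≅ Z^5, C_1 ≅ Z^10, C_2 ≅ Z^10, C_3 ≅ Z^5.

The boundary map ∂_1: C_1 → C_0 maps an edge to its endpoints' difference, ∂[p,q] = q − p. For instance
  ∂cd = d − c.
The resulting 5×10 matrix has rank 4, and its Smith normal form has invariant factors (1,1,1,1).

Boundary ∂_2: C_2 → C_1 sends each 2-simplex [p,q,r] to [q,r] − [p,r] + [p,q]. For instance
  ∂ade = de − ae + ad,
  ∂abd = bd − ad + ab.
As a 10×10 matrix over Z this has rank 6, with invariant factors (1,1,1,1,1,1).

∂_3: C_3 → C_2 sends each 3-simplex σ to the alternating sum Σ_i (−1)^i (σ with its i-th vertex removed). For instance
  ∂abde = bde − ade + abe − abd,
  ∂abce = bce − ace + abe − abc.
The 10×5 boundary matrix has rank 4 and Smith normal form diag(1,1,1,1).

From H_k ≅ ker(∂_k) / im(∂_{k+1}) we obtain:

  H_3: rank ker ∂_3 − rank ∂_4 = (5 − 4) − 0 = 1, and there is no ∂_4, so H_3 ≅ Z.

H_3 = Z.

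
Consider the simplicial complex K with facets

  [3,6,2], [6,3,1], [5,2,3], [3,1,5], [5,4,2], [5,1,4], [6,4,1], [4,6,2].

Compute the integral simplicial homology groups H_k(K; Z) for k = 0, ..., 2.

H_0 = Z,  H_1 = 0,  H_2 = Z.

Take the total order 1 < 2 < 3 < 4 < 5 < 6 on the vertex set. Then K (dimension 2) consists of the simplices:

  0-simplices (6): [1], [2], [3], [4], [5], [6]
  1-simplices (12): [1,3], [1,4], [1,5], [1,6], [2,3], [2,4], [2,5], [2,6], [3,5], [3,6], [4,5], [4,6]
  2-simplices (8): [1,3,5], [1,3,6], [1,4,5], [1,4,6], [2,3,5], [2,3,6], [2,4,5], [2,4,6]

Hence C_0 ≅ Z^6, C_1 ≅ Z^12, C_2 ≅ Z^8.

The boundary map ∂_1: C_1 → C_0 is given by ∂[p,q] = [q] − [p]. For instance
  ∂[2,6] = [6] − [2].
As a 6×12 matrix over Z this has rank 5, with invariant factors (1,1,1,1,1).

The boundary map ∂_2: C_2 → C_1 acts by ∂[p,q,r] = [q,r] − [p,r] + [p,q]. For instance
  ∂[2,4,6] = [4,6] − [2,6] + [2,4],
  ∂[1,3,6] = [3,6] − [1,6] + [1,3].
This gives a 12×8 integer matrix of rank 7; reducing to Smith normal form yields diagonal entries (1,1,1,1,1,1,1).

Computing H_k = (kernel of ∂_k) / (image of ∂_{k+1}):

  H_0: rank C_0 − rank ∂_1 = 6 − 5 = 1, and the invariant factors of ∂_1 are all 1, so H_0 = Z.
  H_1: rank ker ∂_1 − rank ∂_2 = (12 − 5) − 7 = 0, and the invariant factors of ∂_2 are all 1, so H_1 = 0.
  H_2: rank ker ∂_2 − rank ∂_3 = (8 − 7) − 0 = 1, and there is no ∂_3, so H_2 = Z.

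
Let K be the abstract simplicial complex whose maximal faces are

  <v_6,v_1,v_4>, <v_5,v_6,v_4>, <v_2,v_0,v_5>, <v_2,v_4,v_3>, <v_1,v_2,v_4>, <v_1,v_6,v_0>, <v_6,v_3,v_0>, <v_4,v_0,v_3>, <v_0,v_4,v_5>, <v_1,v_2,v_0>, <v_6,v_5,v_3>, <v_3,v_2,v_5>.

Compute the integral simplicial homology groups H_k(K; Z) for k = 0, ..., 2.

K has 7 vertices, 18 edges, 12 triangles.
rank ∂_0 = 0, rank ∂_1 = 6 ⇒ b_0 = 7 − 0 − 6 = 1; all invariant factors of ∂_1 are 1 so no torsion. So H_0 ≅ Z.
rank ∂_1 = 6, rank ∂_2 = 12 ⇒ b_1 = 18 − 6 − 12 = 0; ∂_2 has invariant factor(s) [2] giving torsion. So H_1 ≅ Z/2.
rank ∂_2 = 12, rank ∂_3 = 0 ⇒ b_2 = 12 − 12 − 0 = 0. So H_2 ≅ 0.

H_0 = Z,  H_1 = Z/2,  H_2 = 0.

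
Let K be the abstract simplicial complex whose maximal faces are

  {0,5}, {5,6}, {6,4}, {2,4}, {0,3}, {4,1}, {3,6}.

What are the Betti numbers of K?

Fix the vertex order 0 < 1 < 2 < 3 < 4 < 5 < 6 and write every simplex with vertices in increasing order. Then dim K = 1 and the simplices of K are:

  0-simplices (7): [0], [1], [2], [3], [4], [5], [6]
  1-simplices (7): [0,3], [0,5], [1,4], [2,4], [3,6], [4,6], [5,6]

so the chain groups are C_0 ≅ Z^7, C_1 ≅ Z^7.

The boundary map ∂_1: C_1 → C_0 sends each edge [p,q] (with p < q) to q − p. For instance
  ∂[5,6] = [6] − [5].
This gives a 7×7 integer matrix of rank 6; reducing to Smith normal form yields diagonal entries (1,1,1,1,1,1).

Now H_k = ker ∂_k / im ∂_{k+1}, so:

  H_0: rank C_0 − rank ∂_1 = 7 − 6 = 1, and the invariant factors of ∂_1 are all 1, so H_0 ≅ Z.
  H_1: rank ker ∂_1 − rank ∂_2 = (7 − 6) − 0 = 1, and there is no ∂_2, so H_1 ≅ Z.

As a check, the Euler characteristic is 7 − 7 = 0, which agrees with 1 − 1 = 0.

Hence the Betti numbers are b_0 = 1, b_1 = 1.

b_0 = 1, b_1 = 1.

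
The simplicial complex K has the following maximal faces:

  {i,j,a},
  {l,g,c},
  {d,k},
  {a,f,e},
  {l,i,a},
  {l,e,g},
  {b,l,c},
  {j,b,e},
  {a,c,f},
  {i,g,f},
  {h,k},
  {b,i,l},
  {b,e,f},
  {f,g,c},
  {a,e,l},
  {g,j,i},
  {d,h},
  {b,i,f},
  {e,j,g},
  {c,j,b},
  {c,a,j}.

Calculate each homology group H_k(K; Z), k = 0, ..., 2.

Take the total order a < b < c < d < e < f < g < h < i < j < k < l on the vertex set. Then K (dimension 2) consists of the simplices:

  0-simplices (12): a, b, c, d, e, f, g, h, i, j, k, l
  1-simplices (30): ac, ae, af, ai, aj, al, bc, be, bf, bi, bj, bl, cf, cg, cj, cl, dh, dk, ef, eg, ej, el, fg, fi, gi, gj, gl, hk, ij, il
  2-simplices (18): acf, acj, aef, ael, aij, ail, bcj, bcl, bef, bej, bfi, bil, cfg, cgl, egj, egl, fgi, gij

so the chain groups are C_0 ≅ Z^12, C_1 ≅ Z^30, C_2 ≅ Z^18.

Boundary ∂_1: C_1 → C_0 maps an edge to its endpoints' difference, ∂[p,q] = q − p.
The resulting 12×30 matrix has rank 10, and its Smith normal form has invariant factors (1,1,1,1,1,1,1,1,1,1).

Boundary ∂_2: C_2 → C_1 sends each 2-simplex [p,q,r] to [q,r] − [p,r] + [p,q]. For instance
  ∂egj = gj − ej + eg,
  ∂bil = il − bl + bi.
The resulting 30×18 matrix has rank 17, and its Smith normal form has invariant factors (1,1,1,1,1,1,1,1,1,1,1,1,1,1,1,1,1).

Reading off H_k = ker ∂_k / im ∂_{k+1}:

  H_0: rank C_0 − rank ∂_1 = 12 − 10 = 2, and the invariant factors of ∂_1 are all 1, so H_0 = Z^2.
  H_1: rank ker ∂_1 − rank ∂_2 = (30 − 10) − 17 = 3, and the invariant factors of ∂_2 are all 1, so H_1 = Z^3.
  H_2: rank ker ∂_2 − rank ∂_3 = (18 − 17) − 0 = 1, and there is no ∂_3, so H_2 = Z.

H_0 = Z^2,  H_1 = Z^3,  H_2 = Z.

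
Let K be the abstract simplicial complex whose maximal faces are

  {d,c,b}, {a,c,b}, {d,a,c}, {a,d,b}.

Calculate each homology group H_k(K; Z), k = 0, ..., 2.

H_0 ≅ Z,  H_1 = 0,  H_2 ≅ Z.

Order the vertices as a < b < c < d. Listing each simplex with vertices in this order, K has dimension 2 with simplices:

  0-simplices (4): a, b, c, d
  1-simplices (6): ab, ac, ad, bc, bd, cd
  2-simplices (4): abc, abd, acd, bcd

giving chain groups C_0 ≅ Z^4, C_1 ≅ Z^6, C_2 ≅ Z^4.

The boundary map ∂_1: C_1 → C_0 is given by ∂[p,q] = [q] − [p]. For instance
  ∂ac = c − a.
This gives a 4×6 integer matrix of rank 3; reducing to Smith normal form yields diagonal entries (1,1,1).

∂_2: C_2 → C_1 sends each 2-simplex [p,q,r] to [q,r] − [p,r] + [p,q]. For instance
  ∂abc = bc − ac + ab,
  ∂acd = cd − ad + ac.
This gives a 6×4 integer matrix of rank 3; reducing to Smith normal form yields diagonal entries (1,1,1).

Now H_k = ker ∂_k / im ∂_{k+1}, so:

  H_0: rank C_0 − rank ∂_1 = 4 − 3 = 1, and the invariant factors of ∂_1 are all 1, so H_0 = Z.
  H_1: rank ker ∂_1 − rank ∂_2 = (6 − 3) − 3 = 0, and the invariant factors of ∂_2 are all 1, so H_1 = 0.
  H_2: rank ker ∂_2 − rank ∂_3 = (4 − 3) − 0 = 1, and there is no ∂_3, so H_2 = Z.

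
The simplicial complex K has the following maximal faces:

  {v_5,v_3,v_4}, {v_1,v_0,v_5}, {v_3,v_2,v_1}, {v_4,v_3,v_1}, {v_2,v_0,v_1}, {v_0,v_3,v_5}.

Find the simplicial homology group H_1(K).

H_1 ≅ Z.

Fix the vertex order v_0 < v_1 < v_2 < v_3 < v_4 < v_5 and write every simplex with vertices in increasing order. Then dim K = 2 and the simplices of K are:

  0-simplices (6): [v_0], [v_1], [v_2], [v_3], [v_4], [v_5]
  1-simplices (12): [v_0,v_1], [v_0,v_2], [v_0,v_3], [v_0,v_5], [v_1,v_2], [v_1,v_3], [v_1,v_4], [v_1,v_5], [v_2,v_3], [v_3,v_4], [v_3,v_5], [v_4,v_5]
  2-simplices (6): [v_0,v_1,v_2], [v_0,v_1,v_5], [v_0,v_3,v_5], [v_1,v_2,v_3], [v_1,v_3,v_4], [v_3,v_4,v_5]

Hence C_0 ≅ Z^6, C_1 ≅ Z^12, C_2 ≅ Z^6.

Boundary ∂_1: C_1 → C_0 maps an edge to its endpoints' difference, ∂[p,q] = q − p.
The 6×12 boundary matrix has rank 5 and Smith normal form diag(1,1,1,1,1).

Boundary ∂_2: C_2 → C_1 sends each 2-simplex [p,q,r] to [q,r] − [p,r] + [p,q]. For instance
  ∂[v_1,v_3,v_4] = [v_3,v_4] − [v_1,v_4] + [v_1,v_3],
  ∂[v_3,v_4,v_5] = [v_4,v_5] − [v_3,v_5] + [v_3,v_4].
The 12×6 boundary matrix has rank 6 and Smith normal form diag(1,1,1,1,1,1).

Computing H_k = (kernel of ∂_k) / (image of ∂_{k+1}):

  H_1: rank ker ∂_1 − rank ∂_2 = (12 − 5) − 6 = 1, and the invariant factors of ∂_2 are all 1, so H_1 = Z.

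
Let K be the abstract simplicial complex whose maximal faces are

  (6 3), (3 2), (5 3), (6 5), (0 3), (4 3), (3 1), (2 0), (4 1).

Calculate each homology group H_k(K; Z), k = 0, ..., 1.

H_0 = Z,  H_1 = Z^3.

We work with the vertex ordering 0 < 1 < 2 < 3 < 4 < 5 < 6. The simplices of K, each written with vertices in increasing order, are:

  0-simplices (7): [0], [1], [2], [3], [4], [5], [6]
  1-simplices (9): [0,2], [0,3], [1,3], [1,4], [2,3], [3,4], [3,5], [3,6], [5,6]

so the chain groups are C_0 ≅ Z^7, C_1 ≅ Z^9.

Boundary ∂_1: C_1 → C_0 is given by ∂[p,q] = [q] − [p]. For instance
  ∂[3,6] = [6] − [3].
The resulting 7×9 matrix has rank 6, and its Smith normal form has invariant factors (1,1,1,1,1,1).

Reading off H_k = ker ∂_k / im ∂_{k+1}:

  H_0: rank C_0 − rank ∂_1 = 7 − 6 = 1, and the invariant factors of ∂_1 are all 1, so H_0 ≅ Z.
  H_1: rank ker ∂_1 − rank ∂_2 = (9 − 6) − 0 = 3, and there is no ∂_2, so H_1 ≅ Z^3.

As a check, the Euler characteristic is 7 − 9 = -2, which agrees with 1 − 3 = -2.
(K is a triangulation of a wedge of 3 circles.)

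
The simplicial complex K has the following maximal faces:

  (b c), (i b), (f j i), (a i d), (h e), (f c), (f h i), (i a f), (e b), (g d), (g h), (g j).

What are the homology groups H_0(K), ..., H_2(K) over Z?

We work with the vertex ordering a < b < c < d < e < f < g < h < i < j. The simplices of K, each written with vertices in increasing order, are:

  0-simplices (10): a, b, c, d, e, f, g, h, i, j
  1-simplices (17): ad, af, ai, bc, be, bi, cf, dg, di, eh, fh, fi, fj, gh, gj, hi, ij
  2-simplices (4): adi, afi, fhi, fij

Hence C_0 ≅ Z^10, C_1 ≅ Z^17, C_2 ≅ Z^4.

Boundary ∂_1: C_1 → C_0 is given by ∂[p,q] = [q] − [p]. For instance
  ∂fh = h − f.
The resulting 10×17 matrix has rank 9, and its Smith normal form has invariant factors (1,1,1,1,1,1,1,1,1).

Boundary ∂_2: C_2 → C_1 maps a triangle to the signed sum of its edges. For instance
  ∂afi = fi − ai + af,
  ∂fij = ij − fj + fi.
This gives a 17×4 integer matrix of rank 4; reducing to Smith normal form yields diagonal entries (1,1,1,1).

Now H_k = ker ∂_k / im ∂_{k+1}, so:

  H_0: rank C_0 − rank ∂_1 = 10 − 9 = 1, and the invariant factors of ∂_1 are all 1, so H_0 = Z.
  H_1: rank ker ∂_1 − rank ∂_2 = (17 − 9) − 4 = 4, and the invariant factors of ∂_2 are all 1, so H_1 = Z^4.
  H_2: rank ker ∂_2 − rank ∂_3 = (4 − 4) − 0 = 0, and there is no ∂_3, so H_2 = 0.

As a check, the Euler characteristic is 10 − 17 + 4 = -3, which agrees with 1 − 4 + 0 = -3.

H_0 ≅ Z,  H_1 ≅ Z^4,  H_2 = 0.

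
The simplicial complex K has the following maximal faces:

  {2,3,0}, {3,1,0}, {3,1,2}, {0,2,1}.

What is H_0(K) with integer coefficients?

Take the total order 0 < 1 < 2 < 3 on the vertex set. Then K (dimension 2) consists of the simplices:

  0-simplices (4): [0], [1], [2], [3]
  1-simplices (6): [0,1], [0,2], [0,3], [1,2], [1,3], [2,3]
  2-simplices (4): [0,1,2], [0,1,3], [0,2,3], [1,2,3]

Hence C_0 ≅ Z^4, C_1 ≅ Z^6, C_2 ≅ Z^4.

The boundary map ∂_1: C_1 → C_0 sends each edge [p,q] (with p < q) to q − p.
This gives a 4×6 integer matrix of rank 3; reducing to Smith normal form yields diagonal entries (1,1,1).

∂_2: C_2 → C_1 sends each 2-simplex [p,q,r] to [q,r] − [p,r] + [p,q]. For instance
  ∂[0,1,2] = [1,2] − [0,2] + [0,1],
  ∂[0,1,3] = [1,3] − [0,3] + [0,1].
As a 6×4 matrix over Z this has rank 3, with invariant factors (1,1,1).

Reading off H_k = ker ∂_k / im ∂_{k+1}:

  H_0: rank C_0 − rank ∂_1 = 4 − 3 = 1, and the invariant factors of ∂_1 are all 1, so H_0 = Z.

H_0 = Z.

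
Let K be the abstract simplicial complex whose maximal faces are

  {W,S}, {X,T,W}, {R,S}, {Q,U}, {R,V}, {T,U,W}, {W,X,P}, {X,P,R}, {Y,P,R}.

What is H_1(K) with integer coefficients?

Take the total order P < Q < R < S < T < U < V < W < X < Y on the vertex set. Then K (dimension 2) consists of the simplices:

  0-simplices (10): P, Q, R, S, T, U, V, W, X, Y
  1-simplices (15): PR, PW, PX, PY, QU, RS, RV, RX, RY, SW, TU, TW, TX, UW, WX
  2-simplices (5): PRX, PRY, PWX, TUW, TWX

giving chain groups C_0 ≅ Z^10, C_1 ≅ Z^15, C_2 ≅ Z^5.

Boundary ∂_1: C_1 → C_0 is given by ∂[p,q] = [q] − [p].
This gives a 10×15 integer matrix of rank 9; reducing to Smith normal form yields diagonal entries (1,1,1,1,1,1,1,1,1).

Boundary ∂_2: C_2 → C_1 acts by ∂[p,q,r] = [q,r] − [p,r] + [p,q]. For instance
  ∂TUW = UW − TW + TU,
  ∂PRY = RY − PY + PR.
The resulting 15×5 matrix has rank 5, and its Smith normal form has invariant factors (1,1,1,1,1).

Reading off H_k = ker ∂_k / im ∂_{k+1}:

  H_1: rank ker ∂_1 − rank ∂_2 = (15 − 9) − 5 = 1, and the invariant factors of ∂_2 are all 1, so H_1 = Z.

H_1 = Z.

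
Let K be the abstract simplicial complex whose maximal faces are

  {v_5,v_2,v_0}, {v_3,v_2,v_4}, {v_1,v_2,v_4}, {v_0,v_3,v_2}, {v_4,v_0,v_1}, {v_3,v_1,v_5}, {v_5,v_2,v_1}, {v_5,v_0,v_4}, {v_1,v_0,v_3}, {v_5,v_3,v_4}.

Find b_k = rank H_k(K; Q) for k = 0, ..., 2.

K has 6 vertices, 15 edges, 10 triangles.
rank ∂_0 = 0, rank ∂_1 = 5 ⇒ b_0 = 6 − 0 − 5 = 1; all invariant factors of ∂_1 are 1 so no torsion. So H_0 ≅ Z.
rank ∂_1 = 5, rank ∂_2 = 10 ⇒ b_1 = 15 − 5 − 10 = 0; ∂_2 has invariant factor(s) [2] giving torsion. So H_1 ≅ Z/2Z.
rank ∂_2 = 10, rank ∂_3 = 0 ⇒ b_2 = 10 − 10 − 0 = 0. So H_2 ≅ 0.

b_0 = 1, b_1 = 0, b_2 = 0.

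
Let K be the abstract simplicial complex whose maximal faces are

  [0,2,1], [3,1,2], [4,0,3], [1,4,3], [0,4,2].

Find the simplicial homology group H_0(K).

We work with the vertex ordering 0 < 1 < 2 < 3 < 4. The simplices of K, each written with vertices in increasing order, are:

  0-simplices (5): [0], [1], [2], [3], [4]
  1-simplices (10): [0,1], [0,2], [0,3], [0,4], [1,2], [1,3], [1,4], [2,3], [2,4], [3,4]
  2-simplices (5): [0,1,2], [0,2,4], [0,3,4], [1,2,3], [1,3,4]

Hence C_0 ≅ Z^5, C_1 ≅ Z^10, C_2 ≅ Z^5.

Boundary ∂_1: C_1 → C_0 maps an edge to its endpoints' difference, ∂[p,q] = q − p. For instance
  ∂[1,2] = [2] − [1].
This gives a 5×10 integer matrix of rank 4; reducing to Smith normal form yields diagonal entries (1,1,1,1).

The boundary map ∂_2: C_2 → C_1 acts by ∂[p,q,r] = [q,r] − [p,r] + [p,q]. For instance
  ∂[1,3,4] = [3,4] − [1,4] + [1,3],
  ∂[1,2,3] = [2,3] − [1,3] + [1,2].
The resulting 10×5 matrix has rank 5, and its Smith normal form has invariant factors (1,1,1,1,1).

Now H_k = ker ∂_k / im ∂_{k+1}, so:

  H_0: rank C_0 − rank ∂_1 = 5 − 4 = 1, and the invariant factors of ∂_1 are all 1, so H_0 ≅ Z.

(K is a triangulation of the Möbius band.)

H_0 ≅ Z.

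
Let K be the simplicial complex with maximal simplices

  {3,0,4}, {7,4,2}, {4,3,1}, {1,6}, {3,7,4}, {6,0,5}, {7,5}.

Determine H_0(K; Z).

H_0 = Z.

K has 8 vertices, 14 edges, 5 triangles.
rank ∂_0 = 0, rank ∂_1 = 7 ⇒ b_0 = 8 − 0 − 7 = 1; all invariant factors of ∂_1 are 1 so no torsion. So H_0 = Z.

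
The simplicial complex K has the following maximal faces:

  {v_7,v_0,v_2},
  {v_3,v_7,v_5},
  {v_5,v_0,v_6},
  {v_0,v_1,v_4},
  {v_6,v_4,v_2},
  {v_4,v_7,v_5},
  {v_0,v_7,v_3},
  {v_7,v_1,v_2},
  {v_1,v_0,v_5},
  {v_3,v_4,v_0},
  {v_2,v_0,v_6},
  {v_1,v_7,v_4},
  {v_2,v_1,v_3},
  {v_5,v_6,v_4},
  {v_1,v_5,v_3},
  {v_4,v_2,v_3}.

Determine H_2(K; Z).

Take the total order v_0 < v_1 < v_2 < v_3 < v_4 < v_5 < v_6 < v_7 on the vertex set. Then K (dimension 2) consists of the simplices:

  0-simplices (8): [v_0], [v_1], [v_2], [v_3], [v_4], [v_5], [v_6], [v_7]
  1-simplices (24): (24 of them)
  2-simplices (16): (16 of them)

so the chain groups are C_0 ≅ Z^8, C_1 ≅ Z^24, C_2 ≅ Z^16.

Boundary ∂_1: C_1 → C_0 is given by ∂[p,q] = [q] − [p]. For instance
  ∂[v_5,v_7] = [v_7] − [v_5].
As a 8×24 matrix over Z this has rank 7, with invariant factors (1,1,1,1,1,1,1).

∂_2: C_2 → C_1 sends each 2-simplex [p,q,r] to [q,r] − [p,r] + [p,q]. For instance
  ∂[v_2,v_3,v_4] = [v_3,v_4] − [v_2,v_4] + [v_2,v_3],
  ∂[v_3,v_5,v_7] = [v_5,v_7] − [v_3,v_7] + [v_3,v_5].
The 24×16 boundary matrix has rank 15 and Smith normal form diag(1,1,1,1,1,1,1,1,1,1,1,1,1,1,1).

Computing H_k = (kernel of ∂_k) / (image of ∂_{k+1}):

  H_2: rank ker ∂_2 − rank ∂_3 = (16 − 15) − 0 = 1, and there is no ∂_3, so H_2 ≅ Z.

H_2 = Z.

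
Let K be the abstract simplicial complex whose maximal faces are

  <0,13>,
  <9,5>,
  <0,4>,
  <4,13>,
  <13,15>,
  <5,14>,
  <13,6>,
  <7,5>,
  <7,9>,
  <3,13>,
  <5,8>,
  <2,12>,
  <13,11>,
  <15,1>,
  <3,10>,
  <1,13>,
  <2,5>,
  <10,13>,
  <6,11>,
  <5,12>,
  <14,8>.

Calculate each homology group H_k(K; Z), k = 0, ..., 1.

We work with the vertex ordering 0 < 1 < 2 < 3 < 4 < 5 < 6 < 7 < 8 < 9 < 10 < 11 < 12 < 13 < 14 < 15. The simplices of K, each written with vertices in increasing order, are:

  0-simplices (16): [0], [1], [2], [3], [4], [5], [6], [7], [8], [9], [10], [11], [12], [13], [14], [15]
  1-simplices (21): (21 of them)

so the chain groups are C_0 ≅ Z^16, C_1 ≅ Z^21.

∂_1: C_1 → C_0 maps an edge to its endpoints' difference, ∂[p,q] = q − p. For instance
  ∂[5,7] = [7] − [5].
As a 16×21 matrix over Z this has rank 14, with invariant factors (1,1,1,1,1,1,1,1,1,1,1,1,1,1).

Now H_k = ker ∂_k / im ∂_{k+1}, so:

  H_0: rank C_0 − rank ∂_1 = 16 − 14 = 2, and the invariant factors of ∂_1 are all 1, so H_0 ≅ Z^2.
  H_1: rank ker ∂_1 − rank ∂_2 = (21 − 14) − 0 = 7, and there is no ∂_2, so H_1 ≅ Z^7.

As a check, the Euler characteristic is 16 − 21 = -5, which agrees with 2 − 7 = -5.

H_0 ≅ Z^2,  H_1 ≅ Z^7.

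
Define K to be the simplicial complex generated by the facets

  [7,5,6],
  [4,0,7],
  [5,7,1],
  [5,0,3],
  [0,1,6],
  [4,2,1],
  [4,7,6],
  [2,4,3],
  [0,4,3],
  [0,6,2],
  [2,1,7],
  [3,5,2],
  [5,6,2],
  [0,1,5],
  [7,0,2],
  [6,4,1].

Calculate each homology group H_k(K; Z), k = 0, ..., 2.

We work with the vertex ordering 0 < 1 < 2 < 3 < 4 < 5 < 6 < 7. The simplices of K, each written with vertices in increasing order, are:

  0-simplices (8): [0], [1], [2], [3], [4], [5], [6], [7]
  1-simplices (24): (24 of them)
  2-simplices (16): [0,1,5], [0,1,6], [0,2,6], [0,2,7], [0,3,4], [0,3,5], [0,4,7], [1,2,4], [1,2,7], [1,4,6], [1,5,7], [2,3,4], [2,3,5], [2,5,6], [4,6,7], [5,6,7]

Hence C_0 ≅ Z^8, C_1 ≅ Z^24, C_2 ≅ Z^16.

The boundary map ∂_1: C_1 → C_0 is given by ∂[p,q] = [q] − [p]. For instance
  ∂[2,7] = [7] − [2].
The 8×24 boundary matrix has rank 7 and Smith normal form diag(1,1,1,1,1,1,1).

The boundary map ∂_2: C_2 → C_1 sends each 2-simplex [p,q,r] to [q,r] − [p,r] + [p,q]. For instance
  ∂[5,6,7] = [6,7] − [5,7] + [5,6],
  ∂[1,5,7] = [5,7] − [1,7] + [1,5].
This gives a 24×16 integer matrix of rank 15; reducing to Smith normal form yields diagonal entries (1,1,1,1,1,1,1,1,1,1,1,1,1,1,1).

Now H_k = ker ∂_k / im ∂_{k+1}, so:

  H_0: rank C_0 − rank ∂_1 = 8 − 7 = 1, and the invariant factors of ∂_1 are all 1, so H_0 = Z.
  H_1: rank ker ∂_1 − rank ∂_2 = (24 − 7) − 15 = 2, and the invariant factors of ∂_2 are all 1, so H_1 = Z^2.
  H_2: rank ker ∂_2 − rank ∂_3 = (16 − 15) − 0 = 1, and there is no ∂_3, so H_2 = Z.

As a check, the Euler characteristic is 8 − 24 + 16 = 0, which agrees with 1 − 2 + 1 = 0.
(K is a triangulation of the torus T^2.)

H_0 ≅ Z,  H_1 ≅ Z^2,  H_2 ≅ Z.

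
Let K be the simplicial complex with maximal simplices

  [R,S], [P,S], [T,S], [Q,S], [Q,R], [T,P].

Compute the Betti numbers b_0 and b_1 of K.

b_0 = 1, b_1 = 2.

Fix the vertex order P < Q < R < S < T and write every simplex with vertices in increasing order. Then dim K = 1 and the simplices of K are:

  0-simplices (5): P, Q, R, S, T
  1-simplices (6): PS, PT, QR, QS, RS, ST

Hence C_0 ≅ Z^5, C_1 ≅ Z^6.

∂_1: C_1 → C_0 maps an edge to its endpoints' difference, ∂[p,q] = q − p. For instance
  ∂PT = T − P.
The 5×6 boundary matrix has rank 4 and Smith normal form diag(1,1,1,1).

Reading off H_k = ker ∂_k / im ∂_{k+1}:

  H_0: rank C_0 − rank ∂_1 = 5 − 4 = 1, and the invariant factors of ∂_1 are all 1, so H_0 = Z.
  H_1: rank ker ∂_1 − rank ∂_2 = (6 − 4) − 0 = 2, and there is no ∂_2, so H_1 = Z^2.

(K is a triangulation of a wedge of 2 circles.)

Hence the Betti numbers are b_0 = 1, b_1 = 2.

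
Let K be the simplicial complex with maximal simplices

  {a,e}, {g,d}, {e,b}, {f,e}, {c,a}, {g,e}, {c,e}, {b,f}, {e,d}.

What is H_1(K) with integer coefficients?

We work with the vertex ordering a < b < c < d < e < f < g. The simplices of K, each written with vertices in increasing order, are:

  0-simplices (7): a, b, c, d, e, f, g
  1-simplices (9): ac, ae, be, bf, ce, de, dg, ef, eg

giving chain groups C_0 ≅ Z^7, C_1 ≅ Z^9.

∂_1: C_1 → C_0 maps an edge to its endpoints' difference, ∂[p,q] = q − p.
This gives a 7×9 integer matrix of rank 6; reducing to Smith normal form yields diagonal entries (1,1,1,1,1,1).

Computing H_k = (kernel of ∂_k) / (image of ∂_{k+1}):

  H_1: rank ker ∂_1 − rank ∂_2 = (9 − 6) − 0 = 3, and there is no ∂_2, so H_1 = Z^3.

(K is a triangulation of a wedge of 3 circles.)

H_1 ≅ Z^3.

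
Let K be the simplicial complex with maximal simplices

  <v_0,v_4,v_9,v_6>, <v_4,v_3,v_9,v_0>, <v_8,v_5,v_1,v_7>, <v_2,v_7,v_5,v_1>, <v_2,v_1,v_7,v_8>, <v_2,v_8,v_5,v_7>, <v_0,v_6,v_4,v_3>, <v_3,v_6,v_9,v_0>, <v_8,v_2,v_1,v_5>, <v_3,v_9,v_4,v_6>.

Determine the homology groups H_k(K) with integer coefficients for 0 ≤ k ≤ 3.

We work with the vertex ordering v_0 < v_1 < v_2 < v_3 < v_4 < v_5 < v_6 < v_7 < v_8 < v_9. The simplices of K, each written with vertices in increasing order, are:

  0-simplices (10): [v_0], [v_1], [v_2], [v_3], [v_4], [v_5], [v_6], [v_7], [v_8], [v_9]
  1-simplices (20): (20 of them)
  2-simplices (20): (20 of them)
  3-simplices (10): (10 of them)

giving chain groups C_0 ≅ Z^10, C_1 ≅ Z^20, C_2 ≅ Z^20, C_3 ≅ Z^10.

The boundary map ∂_1: C_1 → C_0 sends each edge [p,q] (with p < q) to q − p.
The resulting 10×20 matrix has rank 8, and its Smith normal form has invariant factors (1,1,1,1,1,1,1,1).

Boundary ∂_2: C_2 → C_1 sends each 2-simplex [p,q,r] to [q,r] − [p,r] + [p,q]. For instance
  ∂[v_5,v_7,v_8] = [v_7,v_8] − [v_5,v_8] + [v_5,v_7],
  ∂[v_1,v_2,v_7] = [v_2,v_7] − [v_1,v_7] + [v_1,v_2].
The 20×20 boundary matrix has rank 12 and Smith normal form diag(1,1,1,1,1,1,1,1,1,1,1,1).

∂_3: C_3 → C_2 sends each 3-simplex σ to the alternating sum Σ_i (−1)^i (σ with its i-th vertex removed). For instance
  ∂[v_1,v_5,v_7,v_8] = [v_5,v_7,v_8] − [v_1,v_7,v_8] + [v_1,v_5,v_8] − [v_1,v_5,v_7],
  ∂[v_2,v_5,v_7,v_8] = [v_5,v_7,v_8] − [v_2,v_7,v_8] + [v_2,v_5,v_8] − [v_2,v_5,v_7].
The resulting 20×10 matrix has rank 8, and its Smith normal form has invariant factors (1,1,1,1,1,1,1,1).

Now H_k = ker ∂_k / im ∂_{k+1}, so:

  H_0: rank C_0 − rank ∂_1 = 10 − 8 = 2, and the invariant factors of ∂_1 are all 1, so H_0 = Z^2.
  H_1: rank ker ∂_1 − rank ∂_2 = (20 − 8) − 12 = 0, and the invariant factors of ∂_2 are all 1, so H_1 = 0.
  H_2: rank ker ∂_2 − rank ∂_3 = (20 − 12) − 8 = 0, and the invariant factors of ∂_3 are all 1, so H_2 = 0.
  H_3: rank ker ∂_3 − rank ∂_4 = (10 − 8) − 0 = 2, and there is no ∂_4, so H_3 = Z^2.

As a check, the Euler characteristic is 10 − 20 + 20 − 10 = 0, which agrees with 2 − 0 + 0 − 2 = 0.

H_0 = Z^2,  H_1 = 0,  H_2 = 0,  H_3 = Z^2.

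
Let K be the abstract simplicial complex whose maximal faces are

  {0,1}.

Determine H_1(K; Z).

We work with the vertex ordering 0 < 1. The simplices of K, each written with vertices in increasing order, are:

  0-simplices (2): [0], [1]
  1-simplices (1): [0,1]

so the chain groups are C_0 ≅ Z^2, C_1 ≅ Z^1.

The boundary map ∂_1: C_1 → C_0 sends each edge [p,q] (with p < q) to q − p. For instance
  ∂[0,1] = [1] − [0].
This gives a 2×1 integer matrix of rank 1; reducing to Smith normal form yields diagonal entries (1).

Reading off H_k = ker ∂_k / im ∂_{k+1}:

  H_1: rank ker ∂_1 − rank ∂_2 = (1 − 1) − 0 = 0, and there is no ∂_2, so H_1 ≅ 0.

H_1 = 0.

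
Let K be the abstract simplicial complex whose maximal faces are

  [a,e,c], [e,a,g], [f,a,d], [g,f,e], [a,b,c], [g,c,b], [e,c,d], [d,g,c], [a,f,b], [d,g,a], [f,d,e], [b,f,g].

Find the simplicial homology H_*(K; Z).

H_0 = Z,  H_1 = Z/2,  H_2 = 0.

K has 7 vertices, 18 edges, 12 triangles.
rank ∂_0 = 0, rank ∂_1 = 6 ⇒ b_0 = 7 − 0 − 6 = 1; all invariant factors of ∂_1 are 1 so no torsion. So H_0 ≅ Z.
rank ∂_1 = 6, rank ∂_2 = 12 ⇒ b_1 = 18 − 6 − 12 = 0; ∂_2 has invariant factor(s) [2] giving torsion. So H_1 ≅ Z/2.
rank ∂_2 = 12, rank ∂_3 = 0 ⇒ b_2 = 12 − 12 − 0 = 0. So H_2 ≅ 0.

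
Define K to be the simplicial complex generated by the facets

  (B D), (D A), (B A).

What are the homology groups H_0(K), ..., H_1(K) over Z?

H_0 = Z,  H_1 = Z.

We work with the vertex ordering A < B < D. The simplices of K, each written with vertices in increasing order, are:

  0-simplices (3): A, B, D
  1-simplices (3): AB, AD, BD

so the chain groups are C_0 ≅ Z^3, C_1 ≅ Z^3.

The boundary map ∂_1: C_1 → C_0 is given by ∂[p,q] = [q] − [p].
The resulting 3×3 matrix has rank 2, and its Smith normal form has invariant factors (1,1).

From H_k ≅ ker(∂_k) / im(∂_{k+1}) we obtain:

  H_0: rank C_0 − rank ∂_1 = 3 − 2 = 1, and the invariant factors of ∂_1 are all 1, so H_0 ≅ Z.
  H_1: rank ker ∂_1 − rank ∂_2 = (3 − 2) − 0 = 1, and there is no ∂_2, so H_1 ≅ Z.

As a check, the Euler characteristic is 3 − 3 = 0, which agrees with 1 − 1 = 0.
(K is a triangulation of the circle S^1.)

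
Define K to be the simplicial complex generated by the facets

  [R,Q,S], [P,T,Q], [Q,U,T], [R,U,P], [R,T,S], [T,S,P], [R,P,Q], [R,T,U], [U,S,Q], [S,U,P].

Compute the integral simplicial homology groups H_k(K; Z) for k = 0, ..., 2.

We work with the vertex ordering P < Q < R < S < T < U. The simplices of K, each written with vertices in increasing order, are:

  0-simplices (6): P, Q, R, S, T, U
  1-simplices (15): PQ, PR, PS, PT, PU, QR, QS, QT, QU, RS, RT, RU, ST, SU, TU
  2-simplices (10): PQR, PQT, PRU, PST, PSU, QRS, QSU, QTU, RST, RTU

giving chain groups C_0 ≅ Z^6, C_1 ≅ Z^15, C_2 ≅ Z^10.

Boundary ∂_1: C_1 → C_0 maps an edge to its endpoints' difference, ∂[p,q] = q − p. For instance
  ∂QS = S − Q.
As a 6×15 matrix over Z this has rank 5, with invariant factors (1,1,1,1,1).

∂_2: C_2 → C_1 maps a triangle to the signed sum of its edges. For instance
  ∂QTU = TU − QU + QT,
  ∂QRS = RS − QS + QR.
The resulting 15×10 matrix has rank 10, and its Smith normal form has invariant factors (1,1,1,1,1,1,1,1,1,2).

Now H_k = ker ∂_k / im ∂_{k+1}, so:

  H_0: rank C_0 − rank ∂_1 = 6 − 5 = 1, and the invariant factors of ∂_1 are all 1, so H_0 = Z.
  H_1: rank ker ∂_1 − rank ∂_2 = (15 − 5) − 10 = 0, and ∂_2 has invariant factor 2 > 1, so H_1 = Z/2.
  H_2: rank ker ∂_2 − rank ∂_3 = (10 − 10) − 0 = 0, and there is no ∂_3, so H_2 = 0.

(K is a triangulation of the real projective plane RP^2.)

H_0 = Z,  H_1 = Z/2,  H_2 = 0.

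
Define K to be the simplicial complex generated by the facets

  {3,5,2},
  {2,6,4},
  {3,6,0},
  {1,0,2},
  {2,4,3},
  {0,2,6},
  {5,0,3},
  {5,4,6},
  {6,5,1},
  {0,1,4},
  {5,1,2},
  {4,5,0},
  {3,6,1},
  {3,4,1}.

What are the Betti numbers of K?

K has 7 vertices, 21 edges, 14 triangles.
rank ∂_0 = 0, rank ∂_1 = 6 ⇒ b_0 = 7 − 0 − 6 = 1; all invariant factors of ∂_1 are 1 so no torsion. So H_0 ≅ Z.
rank ∂_1 = 6, rank ∂_2 = 13 ⇒ b_1 = 21 − 6 − 13 = 2; all invariant factors of ∂_2 are 1 so no torsion. So H_1 ≅ Z^2.
rank ∂_2 = 13, rank ∂_3 = 0 ⇒ b_2 = 14 − 13 − 0 = 1. So H_2 ≅ Z.

b_0 = 1, b_1 = 2, b_2 = 1.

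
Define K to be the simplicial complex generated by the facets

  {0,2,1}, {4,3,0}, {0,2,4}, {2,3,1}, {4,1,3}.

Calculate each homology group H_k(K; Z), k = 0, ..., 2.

K has 5 vertices, 10 edges, 5 triangles.
rank ∂_0 = 0, rank ∂_1 = 4 ⇒ b_0 = 5 − 0 − 4 = 1; all invariant factors of ∂_1 are 1 so no torsion. So H_0 ≅ Z.
rank ∂_1 = 4, rank ∂_2 = 5 ⇒ b_1 = 10 − 4 − 5 = 1; all invariant factors of ∂_2 are 1 so no torsion. So H_1 ≅ Z.
rank ∂_2 = 5, rank ∂_3 = 0 ⇒ b_2 = 5 − 5 − 0 = 0. So H_2 ≅ 0.

H_0 ≅ Z,  H_1 ≅ Z,  H_2 = 0.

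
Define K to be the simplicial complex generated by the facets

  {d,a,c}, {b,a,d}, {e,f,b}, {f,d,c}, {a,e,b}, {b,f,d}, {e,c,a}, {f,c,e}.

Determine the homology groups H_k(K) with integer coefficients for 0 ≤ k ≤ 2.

Order the vertices as a < b < c < d < e < f. Listing each simplex with vertices in this order, K has dimension 2 with simplices:

  0-simplices (6): a, b, c, d, e, f
  1-simplices (12): ab, ac, ad, ae, bd, be, bf, cd, ce, cf, df, ef
  2-simplices (8): abd, abe, acd, ace, bdf, bef, cdf, cef

Hence C_0 ≅ Z^6, C_1 ≅ Z^12, C_2 ≅ Z^8.

∂_1: C_1 → C_0 sends each edge [p,q] (with p < q) to q − p. For instance
  ∂ac = c − a.
As a 6×12 matrix over Z this has rank 5, with invariant factors (1,1,1,1,1).

Boundary ∂_2: C_2 → C_1 maps a triangle to the signed sum of its edges. For instance
  ∂acd = cd − ad + ac,
  ∂cdf = df − cf + cd.
As a 12×8 matrix over Z this has rank 7, with invariant factors (1,1,1,1,1,1,1).

Computing H_k = (kernel of ∂_k) / (image of ∂_{k+1}):

  H_0: rank C_0 − rank ∂_1 = 6 − 5 = 1, and the invariant factors of ∂_1 are all 1, so H_0 = Z.
  H_1: rank ker ∂_1 − rank ∂_2 = (12 − 5) − 7 = 0, and the invariant factors of ∂_2 are all 1, so H_1 = 0.
  H_2: rank ker ∂_2 − rank ∂_3 = (8 − 7) − 0 = 1, and there is no ∂_3, so H_2 = Z.

As a check, the Euler characteristic is 6 − 12 + 8 = 2, which agrees with 1 − 0 + 1 = 2.

H_0 ≅ Z,  H_1 = 0,  H_2 ≅ Z.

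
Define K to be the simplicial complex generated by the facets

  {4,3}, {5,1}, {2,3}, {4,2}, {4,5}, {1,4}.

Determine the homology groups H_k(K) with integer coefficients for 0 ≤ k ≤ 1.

H_0 = Z,  H_1 = Z^2.

Fix the vertex order 1 < 2 < 3 < 4 < 5 and write every simplex with vertices in increasing order. Then dim K = 1 and the simplices of K are:

  0-simplices (5): [1], [2], [3], [4], [5]
  1-simplices (6): [1,4], [1,5], [2,3], [2,4], [3,4], [4,5]

giving chain groups C_0 ≅ Z^5, C_1 ≅ Z^6.

∂_1: C_1 → C_0 maps an edge to its endpoints' difference, ∂[p,q] = q − p. For instance
  ∂[2,4] = [4] − [2].
The resulting 5×6 matrix has rank 4, and its Smith normal form has invariant factors (1,1,1,1).

From H_k ≅ ker(∂_k) / im(∂_{k+1}) we obtain:

  H_0: rank C_0 − rank ∂_1 = 5 − 4 = 1, and the invariant factors of ∂_1 are all 1, so H_0 = Z.
  H_1: rank ker ∂_1 − rank ∂_2 = (6 − 4) − 0 = 2, and there is no ∂_2, so H_1 = Z^2.

(K is a triangulation of a wedge of 2 circles.)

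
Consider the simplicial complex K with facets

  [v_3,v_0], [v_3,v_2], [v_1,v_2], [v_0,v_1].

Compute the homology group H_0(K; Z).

We work with the vertex ordering v_0 < v_1 < v_2 < v_3. The simplices of K, each written with vertices in increasing order, are:

  0-simplices (4): [v_0], [v_1], [v_2], [v_3]
  1-simplices (4): [v_0,v_1], [v_0,v_3], [v_1,v_2], [v_2,v_3]

giving chain groups C_0 ≅ Z^4, C_1 ≅ Z^4.

∂_1: C_1 → C_0 maps an edge to its endpoints' difference, ∂[p,q] = q − p.
The 4×4 boundary matrix has rank 3 and Smith normal form diag(1,1,1).

Now H_k = ker ∂_k / im ∂_{k+1}, so:

  H_0: rank C_0 − rank ∂_1 = 4 − 3 = 1, and the invariant factors of ∂_1 are all 1, so H_0 ≅ Z.

H_0 ≅ Z.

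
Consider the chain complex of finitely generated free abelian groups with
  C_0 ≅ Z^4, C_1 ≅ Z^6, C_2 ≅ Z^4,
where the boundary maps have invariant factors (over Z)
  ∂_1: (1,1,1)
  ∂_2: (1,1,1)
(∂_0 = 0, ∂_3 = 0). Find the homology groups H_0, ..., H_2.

H_0: b_0 = 4 − 0 − 3 = 1; torsion from ∂_1 factors > 1: none. So H_0 = Z.
H_1: b_1 = 6 − 3 − 3 = 0; torsion from ∂_2 factors > 1: none. So H_1 = 0.
H_2: b_2 = 4 − 3 − 0 = 1; torsion from ∂_3 factors > 1: none. So H_2 = Z.

H_0 = Z,  H_1 = 0,  H_2 = Z.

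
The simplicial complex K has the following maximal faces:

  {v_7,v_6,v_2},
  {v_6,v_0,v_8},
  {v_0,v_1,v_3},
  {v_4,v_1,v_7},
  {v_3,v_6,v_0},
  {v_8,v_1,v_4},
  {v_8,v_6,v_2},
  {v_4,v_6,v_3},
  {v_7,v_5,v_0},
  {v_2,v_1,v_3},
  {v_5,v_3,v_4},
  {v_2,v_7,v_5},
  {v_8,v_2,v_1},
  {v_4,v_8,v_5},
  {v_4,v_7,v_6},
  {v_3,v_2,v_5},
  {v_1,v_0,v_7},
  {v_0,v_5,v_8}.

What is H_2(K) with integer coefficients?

H_2 = Z.

Order the vertices as v_0 < v_1 < v_2 < v_3 < v_4 < v_5 < v_6 < v_7 < v_8. Listing each simplex with vertices in this order, K has dimension 2 with simplices:

  0-simplices (9): [v_0], [v_1], [v_2], [v_3], [v_4], [v_5], [v_6], [v_7], [v_8]
  1-simplices (27): (27 of them)
  2-simplices (18): (18 of them)

Hence C_0 ≅ Z^9, C_1 ≅ Z^27, C_2 ≅ Z^18.

The boundary map ∂_1: C_1 → C_0 is given by ∂[p,q] = [q] − [p].
As a 9×27 matrix over Z this has rank 8, with invariant factors (1,1,1,1,1,1,1,1).

∂_2: C_2 → C_1 maps a triangle to the signed sum of its edges. For instance
  ∂[v_2,v_6,v_7] = [v_6,v_7] − [v_2,v_7] + [v_2,v_6],
  ∂[v_2,v_3,v_5] = [v_3,v_5] − [v_2,v_5] + [v_2,v_3].
The resulting 27×18 matrix has rank 17, and its Smith normal form has invariant factors (1,1,1,1,1,1,1,1,1,1,1,1,1,1,1,1,1).

Computing H_k = (kernel of ∂_k) / (image of ∂_{k+1}):

  H_2: rank ker ∂_2 − rank ∂_3 = (18 − 17) − 0 = 1, and there is no ∂_3, so H_2 = Z.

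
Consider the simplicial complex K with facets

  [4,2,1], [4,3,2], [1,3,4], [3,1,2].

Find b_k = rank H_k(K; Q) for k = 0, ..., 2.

b_0 = 1, b_1 = 0, b_2 = 1.

Order the vertices as 1 < 2 < 3 < 4. Listing each simplex with vertices in this order, K has dimension 2 with simplices:

  0-simplices (4): [1], [2], [3], [4]
  1-simplices (6): [1,2], [1,3], [1,4], [2,3], [2,4], [3,4]
  2-simplices (4): [1,2,3], [1,2,4], [1,3,4], [2,3,4]

giving chain groups C_0 ≅ Z^4, C_1 ≅ Z^6, C_2 ≅ Z^4.

∂_1: C_1 → C_0 maps an edge to its endpoints' difference, ∂[p,q] = q − p.
The 4×6 boundary matrix has rank 3 and Smith normal form diag(1,1,1).

Boundary ∂_2: C_2 → C_1 sends each 2-simplex [p,q,r] to [q,r] − [p,r] + [p,q]. For instance
  ∂[1,2,3] = [2,3] − [1,3] + [1,2],
  ∂[2,3,4] = [3,4] − [2,4] + [2,3].
As a 6×4 matrix over Z this has rank 3, with invariant factors (1,1,1).

From H_k ≅ ker(∂_k) / im(∂_{k+1}) we obtain:

  H_0: rank C_0 − rank ∂_1 = 4 − 3 = 1, and the invariant factors of ∂_1 are all 1, so H_0 ≅ Z.
  H_1: rank ker ∂_1 − rank ∂_2 = (6 − 3) − 3 = 0, and the invariant factors of ∂_2 are all 1, so H_1 ≅ 0.
  H_2: rank ker ∂_2 − rank ∂_3 = (4 − 3) − 0 = 1, and there is no ∂_3, so H_2 ≅ Z.

Hence the Betti numbers are b_0 = 1, b_1 = 0, b_2 = 1.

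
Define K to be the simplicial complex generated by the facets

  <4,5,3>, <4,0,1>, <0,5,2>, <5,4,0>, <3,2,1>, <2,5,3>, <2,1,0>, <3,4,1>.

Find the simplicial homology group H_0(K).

H_0 ≅ Z.

We work with the vertex ordering 0 < 1 < 2 < 3 < 4 < 5. The simplices of K, each written with vertices in increasing order, are:

  0-simplices (6): [0], [1], [2], [3], [4], [5]
  1-simplices (12): [0,1], [0,2], [0,4], [0,5], [1,2], [1,3], [1,4], [2,3], [2,5], [3,4], [3,5], [4,5]
  2-simplices (8): [0,1,2], [0,1,4], [0,2,5], [0,4,5], [1,2,3], [1,3,4], [2,3,5], [3,4,5]

Hence C_0 ≅ Z^6, C_1 ≅ Z^12, C_2 ≅ Z^8.

∂_1: C_1 → C_0 maps an edge to its endpoints' difference, ∂[p,q] = q − p. For instance
  ∂[1,3] = [3] − [1].
This gives a 6×12 integer matrix of rank 5; reducing to Smith normal form yields diagonal entries (1,1,1,1,1).

The boundary map ∂_2: C_2 → C_1 sends each 2-simplex [p,q,r] to [q,r] − [p,r] + [p,q]. For instance
  ∂[0,1,2] = [1,2] − [0,2] + [0,1],
  ∂[0,4,5] = [4,5] − [0,5] + [0,4].
The resulting 12×8 matrix has rank 7, and its Smith normal form has invariant factors (1,1,1,1,1,1,1).

Computing H_k = (kernel of ∂_k) / (image of ∂_{k+1}):

  H_0: rank C_0 − rank ∂_1 = 6 − 5 = 1, and the invariant factors of ∂_1 are all 1, so H_0 ≅ Z.

(K is a triangulation of the 2-sphere S^2.)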